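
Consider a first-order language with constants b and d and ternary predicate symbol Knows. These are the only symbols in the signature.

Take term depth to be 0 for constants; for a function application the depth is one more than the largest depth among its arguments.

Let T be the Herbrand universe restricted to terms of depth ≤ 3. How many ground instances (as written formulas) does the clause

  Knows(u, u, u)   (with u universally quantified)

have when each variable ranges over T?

Ground terms of depth ≤ 3:
  With no function symbols every ground term is a constant, so there are exactly 2 ground terms at every depth bound.
  N_0 = 2
  N_1 = 2
  N_2 = 2
  N_3 = 2
So there are 2 ground terms available for substitution.
The variable u ranges independently over the available ground terms, and distinct assignments produce distinct instances.
Number of ground instances = 2.

2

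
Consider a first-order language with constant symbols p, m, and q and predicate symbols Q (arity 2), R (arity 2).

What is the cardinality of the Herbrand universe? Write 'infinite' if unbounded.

There are no function symbols, so every ground term is one of the 3 constants.
The Herbrand universe is {p, m, q}, which is finite with 3 elements.

3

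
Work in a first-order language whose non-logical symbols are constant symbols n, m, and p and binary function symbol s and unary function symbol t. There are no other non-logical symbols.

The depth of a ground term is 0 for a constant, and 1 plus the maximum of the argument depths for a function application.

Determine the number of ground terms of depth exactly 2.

Count level by level. With function symbols s/2, t/1, the terms of depth ≤ k are the 3 constants together with each function applied to depth-≤(k−1) tuples, so N_k = 3 + N_{k-1}^2 + N_{k-1}.
N_0 = 3
N_1 = 3 + 3^2 + 3 = 15
N_2 = 3 + 15^2 + 15 = 243
Terms of depth exactly 2: N_2 − N_1 = 243 − 15 = 228.

228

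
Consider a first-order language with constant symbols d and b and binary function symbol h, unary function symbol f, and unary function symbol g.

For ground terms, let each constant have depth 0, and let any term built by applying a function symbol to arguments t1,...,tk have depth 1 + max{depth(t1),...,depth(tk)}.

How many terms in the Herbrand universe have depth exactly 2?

Let N_k = |{terms of depth ≤ k}|. Then N_0 = 2 and N_k = 2 + N_{k-1}^2 + N_{k-1} + N_{k-1} for k ≥ 1 (one summand per function symbol, arity giving the exponent).
N_0 = 2
N_1 = 2 + 2^2 + 2 + 2 = 10
N_2 = 2 + 10^2 + 10 + 10 = 122
Terms of depth exactly 2: N_2 − N_1 = 122 − 10 = 112.

112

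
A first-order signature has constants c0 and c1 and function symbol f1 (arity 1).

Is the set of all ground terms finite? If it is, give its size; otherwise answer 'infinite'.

The signature has at least one function symbol (f1, arity 1) and at least one constant (c0).
Iterating f1 gives infinitely many distinct ground terms: c0, f1(c0), f1(f1(c0)), ...
So the Herbrand universe is infinite.

infinite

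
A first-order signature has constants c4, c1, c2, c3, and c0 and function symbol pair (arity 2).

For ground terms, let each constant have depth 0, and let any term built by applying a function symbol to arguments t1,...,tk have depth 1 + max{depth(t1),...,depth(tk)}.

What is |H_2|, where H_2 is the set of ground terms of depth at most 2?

If N_k denotes the number of depth-≤k ground terms, the 5 constants give N_0 = 5, and each function symbol of arity r contributes N_{k-1}^r new terms at level k: N_k = 5 + N_{k-1}^2.
N_0 = 5
N_1 = 5 + 5^2 = 30
N_2 = 5 + 30^2 = 905

905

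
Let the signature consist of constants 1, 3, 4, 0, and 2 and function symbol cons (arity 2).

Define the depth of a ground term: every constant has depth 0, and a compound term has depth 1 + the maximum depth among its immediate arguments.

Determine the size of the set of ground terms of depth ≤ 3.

819030

If N_k denotes the number of depth-≤k ground terms, the 5 constants give N_0 = 5, and each function symbol of arity r contributes N_{k-1}^r new terms at level k: N_k = 5 + N_{k-1}^2.
N_0 = 5
N_1 = 5 + 5^2 = 30
N_2 = 5 + 30^2 = 905
N_3 = 5 + 905^2 = 819030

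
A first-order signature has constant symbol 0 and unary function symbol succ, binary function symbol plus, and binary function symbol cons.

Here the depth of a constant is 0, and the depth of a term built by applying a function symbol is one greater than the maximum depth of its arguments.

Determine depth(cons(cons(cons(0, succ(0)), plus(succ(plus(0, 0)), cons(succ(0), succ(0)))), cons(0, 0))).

5

depth(succ(0)) = 1 + depth(0) = 1 + 0 = 1
depth(cons(0, succ(0))) = 1 + max(0, 1) = 2
depth(plus(0, 0)) = 1 + max(0, 0) = 1
depth(succ(plus(0, 0))) = 1 + depth(plus(0, 0)) = 1 + 1 = 2
depth(cons(succ(0), succ(0))) = 1 + max(1, 1) = 2
depth(plus(succ(plus(0, 0)), cons(succ(0), succ(0)))) = 1 + max(2, 2) = 3
depth(cons(cons(0, succ(0)), plus(succ(plus(0, 0)), cons(succ(0), succ(0))))) = 1 + max(2, 3) = 4
depth(cons(0, 0)) = 1 + max(0, 0) = 1
depth(cons(cons(cons(0, succ(0)), plus(succ(plus(0, 0)), cons(succ(0), succ(0)))), cons(0, 0))) = 1 + max(4, 1) = 5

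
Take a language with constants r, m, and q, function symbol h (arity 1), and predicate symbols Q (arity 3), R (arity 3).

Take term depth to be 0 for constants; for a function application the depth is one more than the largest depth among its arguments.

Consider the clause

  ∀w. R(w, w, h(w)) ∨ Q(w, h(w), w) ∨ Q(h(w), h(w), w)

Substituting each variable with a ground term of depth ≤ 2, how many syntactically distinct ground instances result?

Ground terms of depth ≤ 2:
  If N_k denotes the number of depth-≤k ground terms, the 3 constants give N_0 = 3, and each function symbol of arity r contributes N_{k-1}^r new terms at level k: N_k = 3 + N_{k-1}.
  N_0 = 3
  N_1 = 3 + 3 = 6
  N_2 = 3 + 6 = 9
  Explicitly: r, m, q, h(r), h(m), h(q), h(h(r)), h(h(m)), h(h(q)).
So there are 9 ground terms available for substitution.
The variable w ranges independently over the available ground terms, and distinct assignments produce distinct instances.
Number of ground instances = 9.

9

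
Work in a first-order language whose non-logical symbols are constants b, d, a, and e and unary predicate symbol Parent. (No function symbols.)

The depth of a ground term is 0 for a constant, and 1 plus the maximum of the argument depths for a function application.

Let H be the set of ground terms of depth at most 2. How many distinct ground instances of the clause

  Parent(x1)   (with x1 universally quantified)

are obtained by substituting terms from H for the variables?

Ground terms of depth ≤ 2:
  With no function symbols every ground term is a constant, so there are exactly 4 ground terms at every depth bound.
  N_0 = 4
  N_1 = 4
  N_2 = 4
  Explicitly: b, d, a, e.
So there are 4 ground terms available for substitution.
The clause has 1 distinct variable (x1), which appears in the body. In the free term algebra distinct substitutions yield syntactically distinct ground instances.
Number of ground instances = 4.

4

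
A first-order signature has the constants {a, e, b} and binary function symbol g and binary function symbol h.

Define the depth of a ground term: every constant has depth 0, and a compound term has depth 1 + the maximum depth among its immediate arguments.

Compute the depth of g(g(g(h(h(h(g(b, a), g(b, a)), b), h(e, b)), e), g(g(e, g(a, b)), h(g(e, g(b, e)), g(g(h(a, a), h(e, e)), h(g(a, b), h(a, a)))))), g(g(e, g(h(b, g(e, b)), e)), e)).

depth(g(b, a)) = 1 + max(0, 0) = 1
depth(h(g(b, a), g(b, a))) = 1 + max(1, 1) = 2
depth(h(h(g(b, a), g(b, a)), b)) = 1 + max(2, 0) = 3
depth(h(e, b)) = 1 + max(0, 0) = 1
depth(h(h(h(g(b, a), g(b, a)), b), h(e, b))) = 1 + max(3, 1) = 4
depth(g(h(h(h(g(b, a), g(b, a)), b), h(e, b)), e)) = 1 + max(4, 0) = 5
depth(g(a, b)) = 1 + max(0, 0) = 1
depth(g(e, g(a, b))) = 1 + max(0, 1) = 2
depth(g(b, e)) = 1 + max(0, 0) = 1
depth(g(e, g(b, e))) = 1 + max(0, 1) = 2
depth(h(a, a)) = 1 + max(0, 0) = 1
depth(h(e, e)) = 1 + max(0, 0) = 1
depth(g(h(a, a), h(e, e))) = 1 + max(1, 1) = 2
depth(h(g(a, b), h(a, a))) = 1 + max(1, 1) = 2
depth(g(g(h(a, a), h(e, e)), h(g(a, b), h(a, a)))) = 1 + max(2, 2) = 3
depth(h(g(e, g(b, e)), g(g(h(a, a), h(e, e)), h(g(a, b), h(a, a))))) = 1 + max(2, 3) = 4
depth(g(g(e, g(a, b)), h(g(e, g(b, e)), g(g(h(a, a), h(e, e)), h(g(a, b), h(a, a)))))) = 1 + max(2, 4) = 5
depth(g(g(h(h(h(g(b, a), g(b, a)), b), h(e, b)), e), g(g(e, g(a, b)), h(g(e, g(b, e)), g(g(h(a, a), h(e, e)), h(g(a, b), h(a, a))))))) = 1 + max(5, 5) = 6
depth(g(e, b)) = 1 + max(0, 0) = 1
depth(h(b, g(e, b))) = 1 + max(0, 1) = 2
depth(g(h(b, g(e, b)), e)) = 1 + max(2, 0) = 3
depth(g(e, g(h(b, g(e, b)), e))) = 1 + max(0, 3) = 4
depth(g(g(e, g(h(b, g(e, b)), e)), e)) = 1 + max(4, 0) = 5
depth(g(g(g(h(h(h(g(b, a), g(b, a)), b), h(e, b)), e), g(g(e, g(a, b)), h(g(e, g(b, e)), g(g(h(a, a), h(e, e)), h(g(a, b), h(a, a)))))), g(g(e, g(h(b, g(e, b)), e)), e))) = 1 + max(6, 5) = 7

7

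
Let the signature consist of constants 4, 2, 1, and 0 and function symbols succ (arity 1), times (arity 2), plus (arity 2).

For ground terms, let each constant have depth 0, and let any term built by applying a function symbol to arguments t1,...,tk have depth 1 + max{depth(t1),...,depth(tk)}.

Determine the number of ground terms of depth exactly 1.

36

Let N_k count ground terms of depth at most k. Each non-constant term of depth ≤ k is some function symbol applied to depth-≤(k−1) arguments, giving N_k = 4 + N_{k-1} + N_{k-1}^2 + N_{k-1}^2.
N_0 = 4
N_1 = 4 + 4 + 4^2 + 4^2 = 40
Terms of depth exactly 1: N_1 − N_0 = 40 − 4 = 36.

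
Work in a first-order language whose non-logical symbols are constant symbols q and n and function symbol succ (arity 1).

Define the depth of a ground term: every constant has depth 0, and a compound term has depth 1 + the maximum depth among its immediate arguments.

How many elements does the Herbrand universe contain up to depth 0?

2

Count level by level. With function symbols succ/1, the terms of depth ≤ k are the 2 constants together with each function applied to depth-≤(k−1) tuples, so N_k = 2 + N_{k-1}.
N_0 = 2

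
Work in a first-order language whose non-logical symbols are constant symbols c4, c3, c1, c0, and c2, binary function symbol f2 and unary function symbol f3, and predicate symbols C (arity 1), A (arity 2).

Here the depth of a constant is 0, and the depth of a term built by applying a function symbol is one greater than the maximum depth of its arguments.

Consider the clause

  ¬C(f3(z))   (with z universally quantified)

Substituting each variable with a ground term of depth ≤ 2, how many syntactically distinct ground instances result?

Ground terms of depth ≤ 2:
  Count level by level. With function symbols f2/2, f3/1, the terms of depth ≤ k are the 5 constants together with each function applied to depth-≤(k−1) tuples, so N_k = 5 + N_{k-1}^2 + N_{k-1}.
  N_0 = 5
  N_1 = 5 + 5^2 + 5 = 35
  N_2 = 5 + 35^2 + 35 = 1265
So there are 1265 ground terms available for substitution.
The body mentions the single quantified variable z; since ground terms form a free algebra, no two substitutions collapse to the same formula.
Number of ground instances = 1265.

1265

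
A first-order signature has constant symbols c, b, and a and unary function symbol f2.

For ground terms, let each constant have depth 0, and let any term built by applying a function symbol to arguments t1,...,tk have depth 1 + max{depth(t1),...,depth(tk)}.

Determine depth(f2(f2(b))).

depth(f2(b)) = 1 + depth(b) = 1 + 0 = 1
depth(f2(f2(b))) = 1 + depth(f2(b)) = 1 + 1 = 2

2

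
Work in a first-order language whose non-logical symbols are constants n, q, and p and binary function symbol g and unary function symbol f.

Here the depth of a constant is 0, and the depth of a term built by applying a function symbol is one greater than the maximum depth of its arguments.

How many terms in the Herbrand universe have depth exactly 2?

Count level by level. With function symbols g/2, f/1, the terms of depth ≤ k are the 3 constants together with each function applied to depth-≤(k−1) tuples, so N_k = 3 + N_{k-1}^2 + N_{k-1}.
N_0 = 3
N_1 = 3 + 3^2 + 3 = 15
N_2 = 3 + 15^2 + 15 = 243
Terms of depth exactly 2: N_2 − N_1 = 243 − 15 = 228.

228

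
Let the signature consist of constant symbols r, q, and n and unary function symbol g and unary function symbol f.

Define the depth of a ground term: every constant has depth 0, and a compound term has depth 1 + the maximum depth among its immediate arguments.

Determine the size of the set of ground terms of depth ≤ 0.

Count level by level. With function symbols g/1, f/1, the terms of depth ≤ k are the 3 constants together with each function applied to depth-≤(k−1) tuples, so N_k = 3 + N_{k-1} + N_{k-1}.
N_0 = 3
Explicitly: r, q, n.

3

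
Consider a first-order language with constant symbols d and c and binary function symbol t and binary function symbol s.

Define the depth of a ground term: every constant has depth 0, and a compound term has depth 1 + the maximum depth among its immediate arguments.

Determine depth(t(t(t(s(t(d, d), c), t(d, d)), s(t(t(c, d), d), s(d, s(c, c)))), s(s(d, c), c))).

depth(t(d, d)) = 1 + max(0, 0) = 1
depth(s(t(d, d), c)) = 1 + max(1, 0) = 2
depth(t(s(t(d, d), c), t(d, d))) = 1 + max(2, 1) = 3
depth(t(c, d)) = 1 + max(0, 0) = 1
depth(t(t(c, d), d)) = 1 + max(1, 0) = 2
depth(s(c, c)) = 1 + max(0, 0) = 1
depth(s(d, s(c, c))) = 1 + max(0, 1) = 2
depth(s(t(t(c, d), d), s(d, s(c, c)))) = 1 + max(2, 2) = 3
depth(t(t(s(t(d, d), c), t(d, d)), s(t(t(c, d), d), s(d, s(c, c))))) = 1 + max(3, 3) = 4
depth(s(d, c)) = 1 + max(0, 0) = 1
depth(s(s(d, c), c)) = 1 + max(1, 0) = 2
depth(t(t(t(s(t(d, d), c), t(d, d)), s(t(t(c, d), d), s(d, s(c, c)))), s(s(d, c), c))) = 1 + max(4, 2) = 5

5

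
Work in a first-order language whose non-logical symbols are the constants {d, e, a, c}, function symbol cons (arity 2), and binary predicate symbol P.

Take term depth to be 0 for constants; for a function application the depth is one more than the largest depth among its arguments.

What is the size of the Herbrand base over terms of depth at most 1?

400

First count ground terms of depth ≤ 1.
Let N_k = |{terms of depth ≤ k}|. Then N_0 = 4 and N_k = 4 + N_{k-1}^2 for k ≥ 1 (one summand per function symbol, arity giving the exponent).
N_0 = 4
N_1 = 4 + 4^2 = 20
So |H| = 20.
Ground atoms are formed by filling each argument slot of a predicate with a term from H, so an r-ary predicate gives |H|^r atoms:
  P: 20^2 = 400
Total ground atoms: 400.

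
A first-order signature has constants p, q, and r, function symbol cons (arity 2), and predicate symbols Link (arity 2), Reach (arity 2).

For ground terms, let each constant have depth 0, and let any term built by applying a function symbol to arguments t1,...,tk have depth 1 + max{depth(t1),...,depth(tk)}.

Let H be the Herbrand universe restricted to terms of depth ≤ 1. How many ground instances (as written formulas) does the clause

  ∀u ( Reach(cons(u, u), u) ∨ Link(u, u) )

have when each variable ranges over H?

12

Ground terms of depth ≤ 1:
  Write N_k for the number of ground terms of depth ≤ k. A term of depth ≤ k is either a constant or a function symbol applied to arguments of depth ≤ k−1, so N_k = 3 + N_{k-1}^2.
  N_0 = 3
  N_1 = 3 + 3^2 = 12
So there are 12 ground terms available for substitution.
The body mentions the single quantified variable u; since ground terms form a free algebra, no two substitutions collapse to the same formula.
Number of ground instances = 12.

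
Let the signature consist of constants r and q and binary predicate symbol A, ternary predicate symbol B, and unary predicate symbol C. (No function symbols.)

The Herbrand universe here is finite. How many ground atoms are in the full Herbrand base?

14

With no function symbols, the Herbrand universe is just the 2 constants.
Ground atoms per predicate: A: 2^2 = 4, B: 2^3 = 8, C: 2.
Herbrand base size = 4 + 8 + 2 = 14.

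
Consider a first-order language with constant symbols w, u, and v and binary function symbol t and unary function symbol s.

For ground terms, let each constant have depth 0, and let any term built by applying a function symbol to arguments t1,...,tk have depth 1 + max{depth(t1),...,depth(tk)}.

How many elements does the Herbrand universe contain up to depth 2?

243

Write N_k for the number of ground terms of depth ≤ k. A term of depth ≤ k is either a constant or a function symbol applied to arguments of depth ≤ k−1, so N_k = 3 + N_{k-1}^2 + N_{k-1}.
N_0 = 3
N_1 = 3 + 3^2 + 3 = 15
N_2 = 3 + 15^2 + 15 = 243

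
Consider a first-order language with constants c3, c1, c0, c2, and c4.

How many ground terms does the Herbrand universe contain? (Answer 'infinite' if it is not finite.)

5

There are no function symbols, so every ground term is one of the 5 constants.
The Herbrand universe is {c3, c1, c0, c2, c4}, which is finite with 5 elements.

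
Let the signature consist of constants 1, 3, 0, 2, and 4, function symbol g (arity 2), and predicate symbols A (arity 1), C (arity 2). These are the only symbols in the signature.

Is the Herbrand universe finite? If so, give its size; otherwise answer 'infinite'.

The signature has at least one function symbol (g, arity 2) and at least one constant (1).
Iterating g gives infinitely many distinct ground terms: 1, g(1, 1), g(g(1, 1), g(1, 1)), ...
So the Herbrand universe is infinite.

infinite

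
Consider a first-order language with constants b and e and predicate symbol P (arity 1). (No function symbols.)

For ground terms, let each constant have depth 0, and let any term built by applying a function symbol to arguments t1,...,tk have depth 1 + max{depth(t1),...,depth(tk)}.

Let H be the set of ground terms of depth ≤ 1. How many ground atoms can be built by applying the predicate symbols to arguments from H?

2

First count ground terms of depth ≤ 1.
With no function symbols every ground term is a constant, so there are exactly 2 ground terms at every depth bound.
N_0 = 2
N_1 = 2
So |H| = 2.
A ground atom is a predicate applied to a tuple of terms from H, so the count is the sum over predicates of |H|^arity:
  P: 2
Total ground atoms: 2.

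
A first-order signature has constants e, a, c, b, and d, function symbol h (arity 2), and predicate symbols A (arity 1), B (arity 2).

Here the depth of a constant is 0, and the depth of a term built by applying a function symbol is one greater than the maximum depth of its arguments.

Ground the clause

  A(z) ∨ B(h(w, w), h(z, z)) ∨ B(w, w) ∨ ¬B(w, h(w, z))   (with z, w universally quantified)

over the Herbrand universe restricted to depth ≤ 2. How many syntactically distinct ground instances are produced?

Ground terms of depth ≤ 2:
  Let N_k count ground terms of depth at most k. Each non-constant term of depth ≤ k is some function symbol applied to depth-≤(k−1) arguments, giving N_k = 5 + N_{k-1}^2.
  N_0 = 5
  N_1 = 5 + 5^2 = 30
  N_2 = 5 + 30^2 = 905
So there are 905 ground terms available for substitution.
There are 2 variables to instantiate (z, w), each occurring in at least one literal, so different choices give different ground instances.
Number of ground instances = 905^2 = 819025.

819025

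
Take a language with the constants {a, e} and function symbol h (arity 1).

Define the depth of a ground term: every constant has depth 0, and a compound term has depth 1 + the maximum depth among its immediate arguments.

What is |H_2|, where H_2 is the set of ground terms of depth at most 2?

6

Let N_k = |{terms of depth ≤ k}|. Then N_0 = 2 and N_k = 2 + N_{k-1} for k ≥ 1 (one summand per function symbol, arity giving the exponent).
N_0 = 2
N_1 = 2 + 2 = 4
N_2 = 2 + 4 = 6
Explicitly: a, e, h(a), h(e), h(h(a)), h(h(e)).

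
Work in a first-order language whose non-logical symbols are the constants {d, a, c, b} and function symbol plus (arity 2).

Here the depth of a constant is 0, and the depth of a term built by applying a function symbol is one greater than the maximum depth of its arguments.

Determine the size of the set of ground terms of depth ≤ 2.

404

Count level by level. With function symbols plus/2, the terms of depth ≤ k are the 4 constants together with each function applied to depth-≤(k−1) tuples, so N_k = 4 + N_{k-1}^2.
N_0 = 4
N_1 = 4 + 4^2 = 20
N_2 = 4 + 20^2 = 404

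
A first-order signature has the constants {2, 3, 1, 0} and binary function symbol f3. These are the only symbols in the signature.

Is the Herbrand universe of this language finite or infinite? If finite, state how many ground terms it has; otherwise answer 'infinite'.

infinite

The signature has at least one function symbol (f3, arity 2) and at least one constant (2).
Iterating f3 gives infinitely many distinct ground terms: 2, f3(2, 2), f3(f3(2, 2), f3(2, 2)), ...
So the Herbrand universe is infinite.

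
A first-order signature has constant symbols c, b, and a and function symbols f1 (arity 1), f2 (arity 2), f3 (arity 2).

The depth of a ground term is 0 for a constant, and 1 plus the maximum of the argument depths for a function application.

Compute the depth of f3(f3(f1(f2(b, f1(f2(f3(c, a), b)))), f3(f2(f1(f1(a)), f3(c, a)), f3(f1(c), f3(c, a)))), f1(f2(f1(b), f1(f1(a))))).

7

depth(f3(c, a)) = 1 + max(0, 0) = 1
depth(f2(f3(c, a), b)) = 1 + max(1, 0) = 2
depth(f1(f2(f3(c, a), b))) = 1 + depth(f2(f3(c, a), b)) = 1 + 2 = 3
depth(f2(b, f1(f2(f3(c, a), b)))) = 1 + max(0, 3) = 4
depth(f1(f2(b, f1(f2(f3(c, a), b))))) = 1 + depth(f2(b, f1(f2(f3(c, a), b)))) = 1 + 4 = 5
depth(f1(a)) = 1 + depth(a) = 1 + 0 = 1
depth(f1(f1(a))) = 1 + depth(f1(a)) = 1 + 1 = 2
depth(f2(f1(f1(a)), f3(c, a))) = 1 + max(2, 1) = 3
depth(f1(c)) = 1 + depth(c) = 1 + 0 = 1
depth(f3(f1(c), f3(c, a))) = 1 + max(1, 1) = 2
depth(f3(f2(f1(f1(a)), f3(c, a)), f3(f1(c), f3(c, a)))) = 1 + max(3, 2) = 4
depth(f3(f1(f2(b, f1(f2(f3(c, a), b)))), f3(f2(f1(f1(a)), f3(c, a)), f3(f1(c), f3(c, a))))) = 1 + max(5, 4) = 6
depth(f1(b)) = 1 + depth(b) = 1 + 0 = 1
depth(f2(f1(b), f1(f1(a)))) = 1 + max(1, 2) = 3
depth(f1(f2(f1(b), f1(f1(a))))) = 1 + depth(f2(f1(b), f1(f1(a)))) = 1 + 3 = 4
depth(f3(f3(f1(f2(b, f1(f2(f3(c, a), b)))), f3(f2(f1(f1(a)), f3(c, a)), f3(f1(c), f3(c, a)))), f1(f2(f1(b), f1(f1(a)))))) = 1 + max(6, 4) = 7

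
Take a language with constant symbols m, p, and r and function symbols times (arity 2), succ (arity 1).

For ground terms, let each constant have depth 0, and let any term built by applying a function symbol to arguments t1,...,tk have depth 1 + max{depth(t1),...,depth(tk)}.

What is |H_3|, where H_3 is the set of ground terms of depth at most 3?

Write N_k for the number of ground terms of depth ≤ k. A term of depth ≤ k is either a constant or a function symbol applied to arguments of depth ≤ k−1, so N_k = 3 + N_{k-1}^2 + N_{k-1}.
N_0 = 3
N_1 = 3 + 3^2 + 3 = 15
N_2 = 3 + 15^2 + 15 = 243
N_3 = 3 + 243^2 + 243 = 59295

59295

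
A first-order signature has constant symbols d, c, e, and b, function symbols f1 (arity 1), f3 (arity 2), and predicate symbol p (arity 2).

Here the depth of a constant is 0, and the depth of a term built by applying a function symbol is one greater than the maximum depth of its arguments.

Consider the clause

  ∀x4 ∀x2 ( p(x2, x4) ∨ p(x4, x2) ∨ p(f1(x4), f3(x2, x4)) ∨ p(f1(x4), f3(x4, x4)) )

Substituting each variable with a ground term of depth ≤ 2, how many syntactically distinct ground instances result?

Ground terms of depth ≤ 2:
  Let N_k count ground terms of depth at most k. Each non-constant term of depth ≤ k is some function symbol applied to depth-≤(k−1) arguments, giving N_k = 4 + N_{k-1} + N_{k-1}^2.
  N_0 = 4
  N_1 = 4 + 4 + 4^2 = 24
  N_2 = 4 + 24 + 24^2 = 604
So there are 604 ground terms available for substitution.
The body mentions every one of the 2 quantified variables; since ground terms form a free algebra, no two substitutions collapse to the same formula.
Number of ground instances = 604^2 = 364816.

364816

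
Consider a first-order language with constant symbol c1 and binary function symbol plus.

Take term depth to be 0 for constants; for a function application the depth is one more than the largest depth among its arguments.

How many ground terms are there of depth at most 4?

If N_k denotes the number of depth-≤k ground terms, the 1 constant gives N_0 = 1, and each function symbol of arity r contributes N_{k-1}^r new terms at level k: N_k = 1 + N_{k-1}^2.
N_0 = 1
N_1 = 1 + 1^2 = 2
N_2 = 1 + 2^2 = 5
N_3 = 1 + 5^2 = 26
N_4 = 1 + 26^2 = 677

677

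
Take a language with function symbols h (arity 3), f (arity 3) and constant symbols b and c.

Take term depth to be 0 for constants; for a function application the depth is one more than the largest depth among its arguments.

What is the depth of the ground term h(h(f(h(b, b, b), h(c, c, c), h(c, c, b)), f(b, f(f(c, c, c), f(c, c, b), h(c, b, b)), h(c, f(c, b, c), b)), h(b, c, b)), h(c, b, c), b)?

depth(h(b, b, b)) = 1 + max(0, 0, 0) = 1
depth(h(c, c, c)) = 1 + max(0, 0, 0) = 1
depth(h(c, c, b)) = 1 + max(0, 0, 0) = 1
depth(f(h(b, b, b), h(c, c, c), h(c, c, b))) = 1 + max(1, 1, 1) = 2
depth(f(c, c, c)) = 1 + max(0, 0, 0) = 1
depth(f(c, c, b)) = 1 + max(0, 0, 0) = 1
depth(h(c, b, b)) = 1 + max(0, 0, 0) = 1
depth(f(f(c, c, c), f(c, c, b), h(c, b, b))) = 1 + max(1, 1, 1) = 2
depth(f(c, b, c)) = 1 + max(0, 0, 0) = 1
depth(h(c, f(c, b, c), b)) = 1 + max(0, 1, 0) = 2
depth(f(b, f(f(c, c, c), f(c, c, b), h(c, b, b)), h(c, f(c, b, c), b))) = 1 + max(0, 2, 2) = 3
depth(h(b, c, b)) = 1 + max(0, 0, 0) = 1
depth(h(f(h(b, b, b), h(c, c, c), h(c, c, b)), f(b, f(f(c, c, c), f(c, c, b), h(c, b, b)), h(c, f(c, b, c), b)), h(b, c, b))) = 1 + max(2, 3, 1) = 4
depth(h(c, b, c)) = 1 + max(0, 0, 0) = 1
depth(h(h(f(h(b, b, b), h(c, c, c), h(c, c, b)), f(b, f(f(c, c, c), f(c, c, b), h(c, b, b)), h(c, f(c, b, c), b)), h(b, c, b)), h(c, b, c), b)) = 1 + max(4, 1, 0) = 5

5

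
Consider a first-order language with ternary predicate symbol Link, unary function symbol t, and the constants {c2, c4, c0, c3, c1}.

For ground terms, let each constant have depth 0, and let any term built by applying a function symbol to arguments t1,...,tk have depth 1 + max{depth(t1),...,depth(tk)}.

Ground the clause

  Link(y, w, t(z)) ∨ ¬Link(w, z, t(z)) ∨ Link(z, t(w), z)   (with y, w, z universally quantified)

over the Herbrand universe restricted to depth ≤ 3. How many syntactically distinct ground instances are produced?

8000

Ground terms of depth ≤ 3:
  Let N_k count ground terms of depth at most k. Each non-constant term of depth ≤ k is some function symbol applied to depth-≤(k−1) arguments, giving N_k = 5 + N_{k-1}.
  N_0 = 5
  N_1 = 5 + 5 = 10
  N_2 = 5 + 10 = 15
  N_3 = 5 + 15 = 20
So there are 20 ground terms available for substitution.
Each of y, w, z ranges independently over the available ground terms, and distinct assignments produce distinct instances.
Number of ground instances = 20^3 = 8000.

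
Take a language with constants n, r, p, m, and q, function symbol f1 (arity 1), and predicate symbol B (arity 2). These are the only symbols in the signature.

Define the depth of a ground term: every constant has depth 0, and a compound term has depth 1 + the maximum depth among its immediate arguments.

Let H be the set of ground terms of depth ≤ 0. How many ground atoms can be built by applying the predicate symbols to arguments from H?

First count ground terms of depth ≤ 0.
Let N_k = |{terms of depth ≤ k}|. Then N_0 = 5 and N_k = 5 + N_{k-1} for k ≥ 1 (one summand per function symbol, arity giving the exponent).
N_0 = 5
Explicitly: n, r, p, m, q.
So |H| = 5.
A ground atom is a predicate applied to a tuple of terms from H, so the count is the sum over predicates of |H|^arity:
  B: 5^2 = 25
Total ground atoms: 25.

25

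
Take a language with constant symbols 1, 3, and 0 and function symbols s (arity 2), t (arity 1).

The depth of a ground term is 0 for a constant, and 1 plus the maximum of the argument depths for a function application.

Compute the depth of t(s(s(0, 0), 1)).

3

depth(s(0, 0)) = 1 + max(0, 0) = 1
depth(s(s(0, 0), 1)) = 1 + max(1, 0) = 2
depth(t(s(s(0, 0), 1))) = 1 + depth(s(s(0, 0), 1)) = 1 + 2 = 3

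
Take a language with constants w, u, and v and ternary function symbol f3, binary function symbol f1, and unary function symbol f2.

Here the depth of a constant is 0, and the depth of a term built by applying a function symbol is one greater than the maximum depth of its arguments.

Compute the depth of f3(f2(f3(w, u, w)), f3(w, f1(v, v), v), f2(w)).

3

depth(f3(w, u, w)) = 1 + max(0, 0, 0) = 1
depth(f2(f3(w, u, w))) = 1 + depth(f3(w, u, w)) = 1 + 1 = 2
depth(f1(v, v)) = 1 + max(0, 0) = 1
depth(f3(w, f1(v, v), v)) = 1 + max(0, 1, 0) = 2
depth(f2(w)) = 1 + depth(w) = 1 + 0 = 1
depth(f3(f2(f3(w, u, w)), f3(w, f1(v, v), v), f2(w))) = 1 + max(2, 2, 1) = 3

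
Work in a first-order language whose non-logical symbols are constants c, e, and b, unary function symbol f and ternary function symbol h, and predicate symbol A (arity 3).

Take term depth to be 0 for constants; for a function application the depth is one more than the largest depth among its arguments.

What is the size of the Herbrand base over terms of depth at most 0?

27

First count ground terms of depth ≤ 0.
Let N_k count ground terms of depth at most k. Each non-constant term of depth ≤ k is some function symbol applied to depth-≤(k−1) arguments, giving N_k = 3 + N_{k-1} + N_{k-1}^3.
N_0 = 3
Explicitly: c, e, b.
So |H| = 3.
A ground atom is a predicate applied to a tuple of terms from H, so the count is the sum over predicates of |H|^arity:
  A: 3^3 = 27
Total ground atoms: 27.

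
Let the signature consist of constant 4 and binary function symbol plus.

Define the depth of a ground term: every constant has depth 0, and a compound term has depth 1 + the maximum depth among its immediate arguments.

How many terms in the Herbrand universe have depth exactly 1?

If N_k denotes the number of depth-≤k ground terms, the 1 constant gives N_0 = 1, and each function symbol of arity r contributes N_{k-1}^r new terms at level k: N_k = 1 + N_{k-1}^2.
N_0 = 1
N_1 = 1 + 1^2 = 2
Terms of depth exactly 1: N_1 − N_0 = 2 − 1 = 1.

1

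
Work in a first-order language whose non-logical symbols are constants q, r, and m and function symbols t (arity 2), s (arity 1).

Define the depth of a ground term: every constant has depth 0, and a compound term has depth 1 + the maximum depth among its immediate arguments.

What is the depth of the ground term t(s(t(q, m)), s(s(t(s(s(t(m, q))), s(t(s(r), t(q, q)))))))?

7

depth(t(q, m)) = 1 + max(0, 0) = 1
depth(s(t(q, m))) = 1 + depth(t(q, m)) = 1 + 1 = 2
depth(t(m, q)) = 1 + max(0, 0) = 1
depth(s(t(m, q))) = 1 + depth(t(m, q)) = 1 + 1 = 2
depth(s(s(t(m, q)))) = 1 + depth(s(t(m, q))) = 1 + 2 = 3
depth(s(r)) = 1 + depth(r) = 1 + 0 = 1
depth(t(q, q)) = 1 + max(0, 0) = 1
depth(t(s(r), t(q, q))) = 1 + max(1, 1) = 2
depth(s(t(s(r), t(q, q)))) = 1 + depth(t(s(r), t(q, q))) = 1 + 2 = 3
depth(t(s(s(t(m, q))), s(t(s(r), t(q, q))))) = 1 + max(3, 3) = 4
depth(s(t(s(s(t(m, q))), s(t(s(r), t(q, q)))))) = 1 + depth(t(s(s(t(m, q))), s(t(s(r), t(q, q))))) = 1 + 4 = 5
depth(s(s(t(s(s(t(m, q))), s(t(s(r), t(q, q))))))) = 1 + depth(s(t(s(s(t(m, q))), s(t(s(r), t(q, q)))))) = 1 + 5 = 6
depth(t(s(t(q, m)), s(s(t(s(s(t(m, q))), s(t(s(r), t(q, q)))))))) = 1 + max(2, 6) = 7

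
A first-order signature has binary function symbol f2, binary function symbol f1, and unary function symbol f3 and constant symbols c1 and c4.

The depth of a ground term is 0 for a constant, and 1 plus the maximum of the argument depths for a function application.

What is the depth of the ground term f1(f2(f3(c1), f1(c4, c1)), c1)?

depth(f3(c1)) = 1 + depth(c1) = 1 + 0 = 1
depth(f1(c4, c1)) = 1 + max(0, 0) = 1
depth(f2(f3(c1), f1(c4, c1))) = 1 + max(1, 1) = 2
depth(f1(f2(f3(c1), f1(c4, c1)), c1)) = 1 + max(2, 0) = 3

3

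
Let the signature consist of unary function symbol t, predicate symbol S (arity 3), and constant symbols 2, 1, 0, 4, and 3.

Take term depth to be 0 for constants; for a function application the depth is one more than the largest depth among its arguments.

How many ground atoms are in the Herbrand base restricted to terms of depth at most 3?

8000

First count ground terms of depth ≤ 3.
Write N_k for the number of ground terms of depth ≤ k. A term of depth ≤ k is either a constant or a function symbol applied to arguments of depth ≤ k−1, so N_k = 5 + N_{k-1}.
N_0 = 5
N_1 = 5 + 5 = 10
N_2 = 5 + 10 = 15
N_3 = 5 + 15 = 20
So |H| = 20.
For each predicate symbol, the number of ground atoms is |H| raised to its arity; summing:
  S: 20^3 = 8000
Total ground atoms: 8000.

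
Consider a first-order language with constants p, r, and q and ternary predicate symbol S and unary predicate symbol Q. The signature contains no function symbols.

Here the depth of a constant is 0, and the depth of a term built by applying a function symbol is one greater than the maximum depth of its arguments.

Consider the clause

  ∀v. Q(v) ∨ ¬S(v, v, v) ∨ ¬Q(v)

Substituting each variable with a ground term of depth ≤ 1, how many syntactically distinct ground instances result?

Ground terms of depth ≤ 1:
  With no function symbols every ground term is a constant, so there are exactly 3 ground terms at every depth bound.
  N_0 = 3
  N_1 = 3
  Explicitly: p, r, q.
So there are 3 ground terms available for substitution.
The variable v ranges independently over the available ground terms, and distinct assignments produce distinct instances.
Number of ground instances = 3.

3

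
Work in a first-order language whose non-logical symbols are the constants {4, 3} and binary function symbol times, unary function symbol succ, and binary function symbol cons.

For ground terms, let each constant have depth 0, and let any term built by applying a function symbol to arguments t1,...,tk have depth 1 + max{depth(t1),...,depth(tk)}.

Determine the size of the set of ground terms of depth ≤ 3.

182712

Let N_k = |{terms of depth ≤ k}|. Then N_0 = 2 and N_k = 2 + N_{k-1}^2 + N_{k-1} + N_{k-1}^2 for k ≥ 1 (one summand per function symbol, arity giving the exponent).
N_0 = 2
N_1 = 2 + 2^2 + 2 + 2^2 = 12
N_2 = 2 + 12^2 + 12 + 12^2 = 302
N_3 = 2 + 302^2 + 302 + 302^2 = 182712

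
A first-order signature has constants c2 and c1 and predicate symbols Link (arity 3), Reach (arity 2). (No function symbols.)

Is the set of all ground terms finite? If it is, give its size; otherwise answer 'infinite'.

2

There are no function symbols, so every ground term is one of the 2 constants.
The Herbrand universe is {c2, c1}, which is finite with 2 elements.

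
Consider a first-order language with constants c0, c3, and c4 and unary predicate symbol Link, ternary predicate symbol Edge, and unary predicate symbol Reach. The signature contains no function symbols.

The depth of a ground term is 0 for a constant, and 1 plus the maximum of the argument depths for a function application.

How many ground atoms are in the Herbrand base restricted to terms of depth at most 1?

33

First count ground terms of depth ≤ 1.
With no function symbols every ground term is a constant, so there are exactly 3 ground terms at every depth bound.
N_0 = 3
N_1 = 3
Explicitly: c0, c3, c4.
So |H| = 3.
Each predicate of arity r yields |H|^r ground atoms (one per choice of an r-tuple from H):
  Link: 3;  Edge: 3^3 = 27;  Reach: 3
Total ground atoms: 3 + 27 + 3 = 33.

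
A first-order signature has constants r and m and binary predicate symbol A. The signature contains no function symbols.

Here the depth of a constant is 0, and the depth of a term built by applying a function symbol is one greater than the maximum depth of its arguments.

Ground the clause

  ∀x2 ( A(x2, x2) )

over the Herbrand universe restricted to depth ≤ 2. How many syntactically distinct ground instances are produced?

Ground terms of depth ≤ 2:
  With no function symbols every ground term is a constant, so there are exactly 2 ground terms at every depth bound.
  N_0 = 2
  N_1 = 2
  N_2 = 2
  Explicitly: r, m.
So there are 2 ground terms available for substitution.
The body mentions the single quantified variable x2; since ground terms form a free algebra, no two substitutions collapse to the same formula.
Number of ground instances = 2.

2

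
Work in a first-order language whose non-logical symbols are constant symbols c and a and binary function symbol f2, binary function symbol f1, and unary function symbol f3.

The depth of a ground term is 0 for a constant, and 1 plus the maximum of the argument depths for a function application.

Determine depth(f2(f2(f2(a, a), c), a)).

depth(f2(a, a)) = 1 + max(0, 0) = 1
depth(f2(f2(a, a), c)) = 1 + max(1, 0) = 2
depth(f2(f2(f2(a, a), c), a)) = 1 + max(2, 0) = 3

3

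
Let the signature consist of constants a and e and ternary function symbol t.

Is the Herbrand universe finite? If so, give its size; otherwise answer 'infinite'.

The signature has at least one function symbol (t, arity 3) and at least one constant (a).
Iterating t gives infinitely many distinct ground terms: a, t(a, a, a), t(t(a, a, a), t(a, a, a), t(a, a, a)), ...
So the Herbrand universe is infinite.

infinite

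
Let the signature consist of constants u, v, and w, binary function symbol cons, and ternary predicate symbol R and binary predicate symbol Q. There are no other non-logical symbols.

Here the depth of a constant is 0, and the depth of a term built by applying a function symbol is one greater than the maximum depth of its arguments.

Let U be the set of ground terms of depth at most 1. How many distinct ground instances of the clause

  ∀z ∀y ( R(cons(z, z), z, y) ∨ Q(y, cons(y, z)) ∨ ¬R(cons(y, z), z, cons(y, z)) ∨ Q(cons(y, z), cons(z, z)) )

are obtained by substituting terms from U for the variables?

Ground terms of depth ≤ 1:
  Write N_k for the number of ground terms of depth ≤ k. A term of depth ≤ k is either a constant or a function symbol applied to arguments of depth ≤ k−1, so N_k = 3 + N_{k-1}^2.
  N_0 = 3
  N_1 = 3 + 3^2 = 12
So there are 12 ground terms available for substitution.
The body mentions every one of the 2 quantified variables; since ground terms form a free algebra, no two substitutions collapse to the same formula.
Number of ground instances = 12^2 = 144.

144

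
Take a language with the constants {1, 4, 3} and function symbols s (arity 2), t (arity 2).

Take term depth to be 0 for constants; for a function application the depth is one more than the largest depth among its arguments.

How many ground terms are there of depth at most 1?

Let N_k count ground terms of depth at most k. Each non-constant term of depth ≤ k is some function symbol applied to depth-≤(k−1) arguments, giving N_k = 3 + N_{k-1}^2 + N_{k-1}^2.
N_0 = 3
N_1 = 3 + 3^2 + 3^2 = 21

21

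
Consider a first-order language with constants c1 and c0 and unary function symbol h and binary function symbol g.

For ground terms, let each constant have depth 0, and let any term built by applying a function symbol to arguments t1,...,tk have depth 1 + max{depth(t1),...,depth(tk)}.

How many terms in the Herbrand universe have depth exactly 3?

5478

Let N_k count ground terms of depth at most k. Each non-constant term of depth ≤ k is some function symbol applied to depth-≤(k−1) arguments, giving N_k = 2 + N_{k-1} + N_{k-1}^2.
N_0 = 2
N_1 = 2 + 2 + 2^2 = 8
N_2 = 2 + 8 + 8^2 = 74
N_3 = 2 + 74 + 74^2 = 5552
Terms of depth exactly 3: N_3 − N_2 = 5552 − 74 = 5478.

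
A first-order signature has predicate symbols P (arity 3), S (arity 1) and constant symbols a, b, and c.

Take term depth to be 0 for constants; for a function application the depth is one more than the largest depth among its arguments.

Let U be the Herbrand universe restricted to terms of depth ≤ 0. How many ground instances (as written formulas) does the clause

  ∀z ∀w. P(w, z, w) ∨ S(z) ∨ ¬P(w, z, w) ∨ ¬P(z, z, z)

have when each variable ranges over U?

Ground terms of depth ≤ 0:
  With no function symbols every ground term is a constant, so there are exactly 3 ground terms at every depth bound.
  N_0 = 3
  Explicitly: a, b, c.
So there are 3 ground terms available for substitution.
The body mentions every one of the 2 quantified variables; since ground terms form a free algebra, no two substitutions collapse to the same formula.
Number of ground instances = 3^2 = 9.

9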